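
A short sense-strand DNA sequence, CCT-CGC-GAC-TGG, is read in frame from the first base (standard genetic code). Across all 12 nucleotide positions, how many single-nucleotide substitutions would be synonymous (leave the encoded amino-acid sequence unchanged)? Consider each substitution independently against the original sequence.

7

Codon 1 (CCT, Pro): 3 synonymous substitutions.
Codon 2 (CGC, Arg): 3 synonymous substitutions.
Codon 3 (GAC, Asp): 1 synonymous substitution.
Codon 4 (TGG, Trp): 0 synonymous substitutions.
Total: 3 + 3 + 1 + 0 = 7.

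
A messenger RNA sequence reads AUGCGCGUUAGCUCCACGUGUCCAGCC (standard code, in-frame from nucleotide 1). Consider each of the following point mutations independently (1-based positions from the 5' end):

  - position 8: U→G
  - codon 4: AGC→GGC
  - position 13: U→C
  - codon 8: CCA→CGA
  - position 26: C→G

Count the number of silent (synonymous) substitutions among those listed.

0

Codon 3: GUU (Val) → GGU (Gly) — missense.
Codon 4: AGC (Ser) → GGC (Gly) — missense.
Codon 5: UCC (Ser) → CCC (Pro) — missense.
Codon 8: CCA (Pro) → CGA (Arg) — missense.
Codon 9: GCC (Ala) → GGC (Gly) — missense.
Synonymous: 0 of 5.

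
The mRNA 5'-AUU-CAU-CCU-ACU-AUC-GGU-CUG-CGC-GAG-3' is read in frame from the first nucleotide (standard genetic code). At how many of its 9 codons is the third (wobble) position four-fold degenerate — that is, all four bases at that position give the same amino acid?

5

Codon 1 AUU (Ile): third position 3-fold.
Codon 2 CAU (His): third position 2-fold.
Codon 3 CCU (Pro): third position 4-fold.
Codon 4 ACU (Thr): third position 4-fold.
Codon 5 AUC (Ile): third position 3-fold.
Codon 6 GGU (Gly): third position 4-fold.
Codon 7 CUG (Leu): third position 4-fold.
Codon 8 CGC (Arg): third position 4-fold.
Codon 9 GAG (Glu): third position 2-fold.
Four-fold degenerate third positions: 5.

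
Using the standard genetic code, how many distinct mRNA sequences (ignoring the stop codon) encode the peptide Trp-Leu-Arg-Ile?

108

Trp: 1 codon.
Leu: 6 codons.
Arg: 6 codons.
Ile: 3 codons.
1 × 6 × 6 × 3 = 108.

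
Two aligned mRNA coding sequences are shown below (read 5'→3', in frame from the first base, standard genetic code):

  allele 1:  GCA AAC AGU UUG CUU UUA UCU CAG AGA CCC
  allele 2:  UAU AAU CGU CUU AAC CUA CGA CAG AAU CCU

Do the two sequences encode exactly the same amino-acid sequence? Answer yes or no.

Codon 1: GCA Ala / UAU Tyr — nonsynonymous.
Codon 2: AAC Asn / AAU Asn — synonymous.
Codon 3: AGU Ser / CGU Arg — nonsynonymous.
Codon 4: UUG Leu / CUU Leu — synonymous.
Codon 5: CUU Leu / AAC Asn — nonsynonymous.
Codon 6: UUA Leu / CUA Leu — synonymous.
Codon 7: UCU Ser / CGA Arg — nonsynonymous.
Codon 8: CAG Gln / CAG Gln — identical.
Codon 9: AGA Arg / AAU Asn — nonsynonymous.
Codon 10: CCC Pro / CCU Pro — synonymous.
Nonsynonymous differences: 5 → different protein.

no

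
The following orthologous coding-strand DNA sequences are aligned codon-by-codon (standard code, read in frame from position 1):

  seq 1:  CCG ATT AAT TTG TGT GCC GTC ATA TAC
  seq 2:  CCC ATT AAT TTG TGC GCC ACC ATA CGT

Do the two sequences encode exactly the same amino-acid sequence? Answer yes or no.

no

Codon 1: CCG Pro / CCC Pro — synonymous.
Codon 2: ATT Ile / ATT Ile — identical.
Codon 3: AAT Asn / AAT Asn — identical.
Codon 4: TTG Leu / TTG Leu — identical.
Codon 5: TGT Cys / TGC Cys — synonymous.
Codon 6: GCC Ala / GCC Ala — identical.
Codon 7: GTC Val / ACC Thr — nonsynonymous.
Codon 8: ATA Ile / ATA Ile — identical.
Codon 9: TAC Tyr / CGT Arg — nonsynonymous.
Nonsynonymous differences: 2 → different protein.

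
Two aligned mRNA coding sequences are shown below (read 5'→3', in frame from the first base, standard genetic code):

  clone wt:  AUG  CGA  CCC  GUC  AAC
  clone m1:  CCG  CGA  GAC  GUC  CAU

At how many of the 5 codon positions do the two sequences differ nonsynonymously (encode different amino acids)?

3

Codon 1: AUG Met / CCG Pro — nonsynonymous.
Codon 2: CGA Arg / CGA Arg — identical.
Codon 3: CCC Pro / GAC Asp — nonsynonymous.
Codon 4: GUC Val / GUC Val — identical.
Codon 5: AAC Asn / CAU His — nonsynonymous.
Nonsynonymous differences: 3.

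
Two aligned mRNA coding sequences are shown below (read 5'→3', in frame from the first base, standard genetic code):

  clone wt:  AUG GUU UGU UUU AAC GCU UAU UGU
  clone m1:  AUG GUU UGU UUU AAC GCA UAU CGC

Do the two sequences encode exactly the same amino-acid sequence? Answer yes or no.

no

Codon 1: AUG Met / AUG Met — identical.
Codon 2: GUU Val / GUU Val — identical.
Codon 3: UGU Cys / UGU Cys — identical.
Codon 4: UUU Phe / UUU Phe — identical.
Codon 5: AAC Asn / AAC Asn — identical.
Codon 6: GCU Ala / GCA Ala — synonymous.
Codon 7: UAU Tyr / UAU Tyr — identical.
Codon 8: UGU Cys / CGC Arg — nonsynonymous.
Nonsynonymous differences: 1 → different protein.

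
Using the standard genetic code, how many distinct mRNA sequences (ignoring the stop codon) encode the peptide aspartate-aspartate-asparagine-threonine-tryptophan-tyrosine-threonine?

256

Asp: 2 codons.
Asp: 2 codons.
Asn: 2 codons.
Thr: 4 codons.
Trp: 1 codon.
Tyr: 2 codons.
Thr: 4 codons.
2 × 2 × 2 × 4 × 1 × 2 × 4 = 256.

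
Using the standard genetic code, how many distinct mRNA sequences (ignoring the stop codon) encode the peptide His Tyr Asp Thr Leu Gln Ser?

His: 2 codons.
Tyr: 2 codons.
Asp: 2 codons.
Thr: 4 codons.
Leu: 6 codons.
Gln: 2 codons.
Ser: 6 codons.
2 × 2 × 2 × 4 × 6 × 2 × 6 = 2304.

2304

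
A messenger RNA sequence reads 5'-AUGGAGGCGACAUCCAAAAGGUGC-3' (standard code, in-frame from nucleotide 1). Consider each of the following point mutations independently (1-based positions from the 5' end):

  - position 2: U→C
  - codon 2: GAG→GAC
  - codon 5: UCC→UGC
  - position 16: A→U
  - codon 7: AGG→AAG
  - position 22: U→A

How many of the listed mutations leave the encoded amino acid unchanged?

0

Codon 1: AUG (Met) → ACG (Thr) — missense.
Codon 2: GAG (Glu) → GAC (Asp) — missense.
Codon 5: UCC (Ser) → UGC (Cys) — missense.
Codon 6: AAA (Lys) → UAA (Stop) — nonsense.
Codon 7: AGG (Arg) → AAG (Lys) — missense.
Codon 8: UGC (Cys) → AGC (Ser) — missense.
Synonymous: 0 of 6.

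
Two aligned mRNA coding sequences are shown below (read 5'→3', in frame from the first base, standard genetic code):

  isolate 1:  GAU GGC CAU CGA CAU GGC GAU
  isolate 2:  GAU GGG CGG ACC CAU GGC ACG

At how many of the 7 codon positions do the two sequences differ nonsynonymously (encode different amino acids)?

3

Codon 1: GAU Asp / GAU Asp — identical.
Codon 2: GGC Gly / GGG Gly — synonymous.
Codon 3: CAU His / CGG Arg — nonsynonymous.
Codon 4: CGA Arg / ACC Thr — nonsynonymous.
Codon 5: CAU His / CAU His — identical.
Codon 6: GGC Gly / GGC Gly — identical.
Codon 7: GAU Asp / ACG Thr — nonsynonymous.
Nonsynonymous differences: 3.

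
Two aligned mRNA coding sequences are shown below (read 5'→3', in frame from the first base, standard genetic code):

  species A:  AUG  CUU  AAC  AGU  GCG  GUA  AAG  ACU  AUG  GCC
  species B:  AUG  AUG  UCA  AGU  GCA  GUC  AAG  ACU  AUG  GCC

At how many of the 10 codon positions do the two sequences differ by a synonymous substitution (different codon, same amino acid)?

Codon 1: AUG Met / AUG Met — identical.
Codon 2: CUU Leu / AUG Met — nonsynonymous.
Codon 3: AAC Asn / UCA Ser — nonsynonymous.
Codon 4: AGU Ser / AGU Ser — identical.
Codon 5: GCG Ala / GCA Ala — synonymous.
Codon 6: GUA Val / GUC Val — synonymous.
Codon 7: AAG Lys / AAG Lys — identical.
Codon 8: ACU Thr / ACU Thr — identical.
Codon 9: AUG Met / AUG Met — identical.
Codon 10: GCC Ala / GCC Ala — identical.
Synonymous differences: 2.

2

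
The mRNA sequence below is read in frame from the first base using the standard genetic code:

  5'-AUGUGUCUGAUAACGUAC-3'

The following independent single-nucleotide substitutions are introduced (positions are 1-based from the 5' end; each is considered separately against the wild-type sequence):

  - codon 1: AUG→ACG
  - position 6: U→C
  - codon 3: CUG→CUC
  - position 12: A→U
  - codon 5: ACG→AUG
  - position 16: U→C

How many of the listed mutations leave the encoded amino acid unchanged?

3

Codon 1: AUG (Met) → ACG (Thr) — missense.
Codon 2: UGU (Cys) → UGC (Cys) — synonymous.
Codon 3: CUG (Leu) → CUC (Leu) — synonymous.
Codon 4: AUA (Ile) → AUU (Ile) — synonymous.
Codon 5: ACG (Thr) → AUG (Met) — missense.
Codon 6: UAC (Tyr) → CAC (His) — missense.
Synonymous: 3 of 6.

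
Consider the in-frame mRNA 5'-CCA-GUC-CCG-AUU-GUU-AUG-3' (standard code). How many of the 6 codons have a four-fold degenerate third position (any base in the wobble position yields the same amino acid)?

Codon 1 CCA (Pro): third position 4-fold.
Codon 2 GUC (Val): third position 4-fold.
Codon 3 CCG (Pro): third position 4-fold.
Codon 4 AUU (Ile): third position 3-fold.
Codon 5 GUU (Val): third position 4-fold.
Codon 6 AUG (Met): third position 1-fold.
Four-fold degenerate third positions: 4.

4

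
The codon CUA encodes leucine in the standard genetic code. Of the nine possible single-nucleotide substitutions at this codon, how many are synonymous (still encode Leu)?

4

Position 1: UUA → 1 synonymous.
Position 2: none → 0 synonymous.
Position 3: CUU, CUC, CUG → 3 synonymous.
Total: 1 + 0 + 3 = 4.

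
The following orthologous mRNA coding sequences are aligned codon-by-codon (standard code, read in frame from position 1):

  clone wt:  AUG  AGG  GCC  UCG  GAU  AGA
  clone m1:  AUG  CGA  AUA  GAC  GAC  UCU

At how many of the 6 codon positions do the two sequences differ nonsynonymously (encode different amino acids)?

3

Codon 1: AUG Met / AUG Met — identical.
Codon 2: AGG Arg / CGA Arg — synonymous.
Codon 3: GCC Ala / AUA Ile — nonsynonymous.
Codon 4: UCG Ser / GAC Asp — nonsynonymous.
Codon 5: GAU Asp / GAC Asp — synonymous.
Codon 6: AGA Arg / UCU Ser — nonsynonymous.
Nonsynonymous differences: 3.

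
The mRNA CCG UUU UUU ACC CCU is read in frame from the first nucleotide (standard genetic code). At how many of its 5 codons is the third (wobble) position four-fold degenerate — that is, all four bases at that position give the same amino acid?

3

Codon 1 CCG (Pro): third position 4-fold.
Codon 2 UUU (Phe): third position 2-fold.
Codon 3 UUU (Phe): third position 2-fold.
Codon 4 ACC (Thr): third position 4-fold.
Codon 5 CCU (Pro): third position 4-fold.
Four-fold degenerate third positions: 3.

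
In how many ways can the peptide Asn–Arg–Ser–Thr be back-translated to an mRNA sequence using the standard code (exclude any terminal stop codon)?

Asn: 2 codons.
Arg: 6 codons.
Ser: 6 codons.
Thr: 4 codons.
2 × 6 × 6 × 4 = 288.

288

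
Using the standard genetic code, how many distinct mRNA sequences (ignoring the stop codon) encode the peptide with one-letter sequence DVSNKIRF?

6912

Asp: 2 codons.
Val: 4 codons.
Ser: 6 codons.
Asn: 2 codons.
Lys: 2 codons.
Ile: 3 codons.
Arg: 6 codons.
Phe: 2 codons.
2 × 4 × 6 × 2 × 2 × 3 × 6 × 2 = 6912.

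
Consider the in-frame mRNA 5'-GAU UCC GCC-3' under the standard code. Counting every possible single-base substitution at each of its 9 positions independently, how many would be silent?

Codon 1 (GAU, Asp): 1 synonymous substitution.
Codon 2 (UCC, Ser): 3 synonymous substitutions.
Codon 3 (GCC, Ala): 3 synonymous substitutions.
Total: 1 + 3 + 3 = 7.

7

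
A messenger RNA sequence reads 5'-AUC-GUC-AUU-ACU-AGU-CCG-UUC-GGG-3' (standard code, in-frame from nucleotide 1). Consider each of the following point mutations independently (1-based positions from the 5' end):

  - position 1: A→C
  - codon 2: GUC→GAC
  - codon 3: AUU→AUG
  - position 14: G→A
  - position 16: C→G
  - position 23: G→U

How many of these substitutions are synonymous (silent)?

0

Codon 1: AUC (Ile) → CUC (Leu) — missense.
Codon 2: GUC (Val) → GAC (Asp) — missense.
Codon 3: AUU (Ile) → AUG (Met) — missense.
Codon 5: AGU (Ser) → AAU (Asn) — missense.
Codon 6: CCG (Pro) → GCG (Ala) — missense.
Codon 8: GGG (Gly) → GUG (Val) — missense.
Synonymous: 0 of 6.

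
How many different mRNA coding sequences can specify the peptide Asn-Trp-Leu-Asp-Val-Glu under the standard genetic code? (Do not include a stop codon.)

192

Asn: 2 codons.
Trp: 1 codon.
Leu: 6 codons.
Asp: 2 codons.
Val: 4 codons.
Glu: 2 codons.
2 × 1 × 6 × 2 × 4 × 2 = 192.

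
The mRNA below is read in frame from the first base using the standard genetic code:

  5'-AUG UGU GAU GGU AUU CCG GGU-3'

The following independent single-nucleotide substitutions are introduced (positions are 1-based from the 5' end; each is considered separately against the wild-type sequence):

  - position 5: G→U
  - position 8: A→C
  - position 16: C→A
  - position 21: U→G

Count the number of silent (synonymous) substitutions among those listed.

Codon 2: UGU (Cys) → UUU (Phe) — missense.
Codon 3: GAU (Asp) → GCU (Ala) — missense.
Codon 6: CCG (Pro) → ACG (Thr) — missense.
Codon 7: GGU (Gly) → GGG (Gly) — synonymous.
Synonymous: 1 of 4.

1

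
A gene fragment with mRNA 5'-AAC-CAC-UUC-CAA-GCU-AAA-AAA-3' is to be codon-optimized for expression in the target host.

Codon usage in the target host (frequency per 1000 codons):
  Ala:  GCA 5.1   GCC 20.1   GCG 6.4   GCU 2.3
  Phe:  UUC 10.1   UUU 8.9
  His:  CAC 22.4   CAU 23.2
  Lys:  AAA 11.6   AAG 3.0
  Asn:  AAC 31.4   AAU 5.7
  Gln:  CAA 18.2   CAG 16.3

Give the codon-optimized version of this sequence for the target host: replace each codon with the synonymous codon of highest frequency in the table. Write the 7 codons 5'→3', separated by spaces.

AAC CAU UUC CAA GCC AAA AAA

Codon 1 (Asn): best is AAC at 31.4.
Codon 2 (His): best is CAU at 23.2.
Codon 3 (Phe): best is UUC at 10.1.
Codon 4 (Gln): best is CAA at 18.2.
Codon 5 (Ala): best is GCC at 20.1.
Codon 6 (Lys): best is AAA at 11.6.
Codon 7 (Lys): best is AAA at 11.6.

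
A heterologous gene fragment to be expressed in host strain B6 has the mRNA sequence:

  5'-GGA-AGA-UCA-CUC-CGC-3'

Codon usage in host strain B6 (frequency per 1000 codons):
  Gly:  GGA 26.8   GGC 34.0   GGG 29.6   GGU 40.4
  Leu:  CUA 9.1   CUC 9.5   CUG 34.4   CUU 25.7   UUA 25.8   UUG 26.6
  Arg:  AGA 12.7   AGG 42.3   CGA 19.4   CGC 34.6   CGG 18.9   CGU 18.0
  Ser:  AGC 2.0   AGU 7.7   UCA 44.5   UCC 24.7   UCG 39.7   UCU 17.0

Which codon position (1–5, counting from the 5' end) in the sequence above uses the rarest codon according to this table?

Codon 1 GGA (Gly): 26.8 per 1000.
Codon 2 AGA (Arg): 12.7 per 1000.
Codon 3 UCA (Ser): 44.5 per 1000.
Codon 4 CUC (Leu): 9.5 per 1000.
Codon 5 CGC (Arg): 34.6 per 1000.
Lowest frequency is 9.5 at codon 4.

4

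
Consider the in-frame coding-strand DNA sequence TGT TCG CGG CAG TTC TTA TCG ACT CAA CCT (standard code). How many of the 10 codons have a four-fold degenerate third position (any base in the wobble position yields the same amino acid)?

5

Codon 1 TGT (Cys): third position 2-fold.
Codon 2 TCG (Ser): third position 4-fold.
Codon 3 CGG (Arg): third position 4-fold.
Codon 4 CAG (Gln): third position 2-fold.
Codon 5 TTC (Phe): third position 2-fold.
Codon 6 TTA (Leu): third position 2-fold.
Codon 7 TCG (Ser): third position 4-fold.
Codon 8 ACT (Thr): third position 4-fold.
Codon 9 CAA (Gln): third position 2-fold.
Codon 10 CCT (Pro): third position 4-fold.
Four-fold degenerate third positions: 5.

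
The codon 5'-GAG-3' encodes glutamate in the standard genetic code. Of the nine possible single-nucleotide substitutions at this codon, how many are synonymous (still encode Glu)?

Position 1: none → 0 synonymous.
Position 2: none → 0 synonymous.
Position 3: GAA → 1 synonymous.
Total: 0 + 0 + 1 = 1.

1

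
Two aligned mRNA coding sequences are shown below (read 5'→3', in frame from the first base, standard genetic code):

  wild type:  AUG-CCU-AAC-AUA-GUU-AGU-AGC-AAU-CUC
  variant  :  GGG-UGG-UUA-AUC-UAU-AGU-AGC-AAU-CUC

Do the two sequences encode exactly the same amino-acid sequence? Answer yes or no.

Codon 1: AUG Met / GGG Gly — nonsynonymous.
Codon 2: CCU Pro / UGG Trp — nonsynonymous.
Codon 3: AAC Asn / UUA Leu — nonsynonymous.
Codon 4: AUA Ile / AUC Ile — synonymous.
Codon 5: GUU Val / UAU Tyr — nonsynonymous.
Codon 6: AGU Ser / AGU Ser — identical.
Codon 7: AGC Ser / AGC Ser — identical.
Codon 8: AAU Asn / AAU Asn — identical.
Codon 9: CUC Leu / CUC Leu — identical.
Nonsynonymous differences: 4 → different protein.

no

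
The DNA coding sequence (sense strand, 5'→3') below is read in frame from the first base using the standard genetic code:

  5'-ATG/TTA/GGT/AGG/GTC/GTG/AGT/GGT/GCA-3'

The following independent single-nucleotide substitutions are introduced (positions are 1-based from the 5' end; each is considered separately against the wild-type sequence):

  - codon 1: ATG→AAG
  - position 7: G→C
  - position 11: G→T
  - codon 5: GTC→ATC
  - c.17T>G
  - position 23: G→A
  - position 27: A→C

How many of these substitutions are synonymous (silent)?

1

Codon 1: ATG (Met) → AAG (Lys) — missense.
Codon 3: GGT (Gly) → CGT (Arg) — missense.
Codon 4: AGG (Arg) → ATG (Met) — missense.
Codon 5: GTC (Val) → ATC (Ile) — missense.
Codon 6: GTG (Val) → GGG (Gly) — missense.
Codon 8: GGT (Gly) → GAT (Asp) — missense.
Codon 9: GCA (Ala) → GCC (Ala) — synonymous.
Synonymous: 1 of 7.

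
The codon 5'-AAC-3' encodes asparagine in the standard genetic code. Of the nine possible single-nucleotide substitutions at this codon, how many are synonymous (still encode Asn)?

1

Position 1: none → 0 synonymous.
Position 2: none → 0 synonymous.
Position 3: AAT → 1 synonymous.
Total: 0 + 0 + 1 = 1.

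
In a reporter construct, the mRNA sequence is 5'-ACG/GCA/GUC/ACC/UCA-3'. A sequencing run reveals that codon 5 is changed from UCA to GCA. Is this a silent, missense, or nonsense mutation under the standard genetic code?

missense

Position 13 falls in codon 5: UCA → Ser.
After the substitution the codon is GCA → Ala.
Ser ≠ Ala, so this is a missense mutation.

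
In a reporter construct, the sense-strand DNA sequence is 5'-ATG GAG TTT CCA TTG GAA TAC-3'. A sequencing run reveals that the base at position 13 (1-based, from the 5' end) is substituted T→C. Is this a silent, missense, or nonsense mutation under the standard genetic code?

Position 13 falls in codon 5: TTG → Leu.
After the substitution the codon is CTG → Leu.
Both encode Leu, so the change is synonymous.

silent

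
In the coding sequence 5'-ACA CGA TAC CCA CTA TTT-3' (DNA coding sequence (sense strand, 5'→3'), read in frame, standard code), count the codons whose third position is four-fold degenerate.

4

Codon 1 ACA (Thr): third position 4-fold.
Codon 2 CGA (Arg): third position 4-fold.
Codon 3 TAC (Tyr): third position 2-fold.
Codon 4 CCA (Pro): third position 4-fold.
Codon 5 CTA (Leu): third position 4-fold.
Codon 6 TTT (Phe): third position 2-fold.
Four-fold degenerate third positions: 4.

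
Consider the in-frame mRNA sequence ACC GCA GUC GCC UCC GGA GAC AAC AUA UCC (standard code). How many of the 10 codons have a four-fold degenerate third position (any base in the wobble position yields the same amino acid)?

Codon 1 ACC (Thr): third position 4-fold.
Codon 2 GCA (Ala): third position 4-fold.
Codon 3 GUC (Val): third position 4-fold.
Codon 4 GCC (Ala): third position 4-fold.
Codon 5 UCC (Ser): third position 4-fold.
Codon 6 GGA (Gly): third position 4-fold.
Codon 7 GAC (Asp): third position 2-fold.
Codon 8 AAC (Asn): third position 2-fold.
Codon 9 AUA (Ile): third position 3-fold.
Codon 10 UCC (Ser): third position 4-fold.
Four-fold degenerate third positions: 7.

7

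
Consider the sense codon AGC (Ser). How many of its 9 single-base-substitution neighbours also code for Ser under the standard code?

Position 1: none → 0 synonymous.
Position 2: none → 0 synonymous.
Position 3: AGU → 1 synonymous.
Total: 0 + 0 + 1 = 1.

1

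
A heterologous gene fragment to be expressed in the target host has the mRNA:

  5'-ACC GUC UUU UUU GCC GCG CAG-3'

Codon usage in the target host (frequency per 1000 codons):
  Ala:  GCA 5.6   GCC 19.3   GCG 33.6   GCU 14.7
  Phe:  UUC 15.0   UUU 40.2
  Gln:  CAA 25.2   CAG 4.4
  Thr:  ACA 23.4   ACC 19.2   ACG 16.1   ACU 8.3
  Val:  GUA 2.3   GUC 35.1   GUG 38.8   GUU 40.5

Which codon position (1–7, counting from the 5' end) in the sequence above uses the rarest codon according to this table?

7

Codon 1 ACC (Thr): 19.2 per 1000.
Codon 2 GUC (Val): 35.1 per 1000.
Codon 3 UUU (Phe): 40.2 per 1000.
Codon 4 UUU (Phe): 40.2 per 1000.
Codon 5 GCC (Ala): 19.3 per 1000.
Codon 6 GCG (Ala): 33.6 per 1000.
Codon 7 CAG (Gln): 4.4 per 1000.
Lowest frequency is 4.4 at codon 7.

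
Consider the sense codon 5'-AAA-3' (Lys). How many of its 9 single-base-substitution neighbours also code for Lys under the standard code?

Position 1: none → 0 synonymous.
Position 2: none → 0 synonymous.
Position 3: AAG → 1 synonymous.
Total: 0 + 0 + 1 = 1.

1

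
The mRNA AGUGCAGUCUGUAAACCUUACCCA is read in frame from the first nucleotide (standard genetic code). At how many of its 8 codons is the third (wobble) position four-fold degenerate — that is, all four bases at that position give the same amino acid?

Codon 1 AGU (Ser): third position 2-fold.
Codon 2 GCA (Ala): third position 4-fold.
Codon 3 GUC (Val): third position 4-fold.
Codon 4 UGU (Cys): third position 2-fold.
Codon 5 AAA (Lys): third position 2-fold.
Codon 6 CCU (Pro): third position 4-fold.
Codon 7 UAC (Tyr): third position 2-fold.
Codon 8 CCA (Pro): third position 4-fold.
Four-fold degenerate third positions: 4.

4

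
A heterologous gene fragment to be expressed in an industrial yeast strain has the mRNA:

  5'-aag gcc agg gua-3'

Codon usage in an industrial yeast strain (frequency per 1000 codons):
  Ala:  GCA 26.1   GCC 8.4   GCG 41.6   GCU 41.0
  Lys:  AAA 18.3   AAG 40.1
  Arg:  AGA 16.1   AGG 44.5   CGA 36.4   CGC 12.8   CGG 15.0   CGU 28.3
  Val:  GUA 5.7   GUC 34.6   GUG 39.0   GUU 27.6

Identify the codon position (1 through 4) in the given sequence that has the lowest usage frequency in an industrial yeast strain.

4

Codon 1 AAG (Lys): 40.1 per 1000.
Codon 2 GCC (Ala): 8.4 per 1000.
Codon 3 AGG (Arg): 44.5 per 1000.
Codon 4 GUA (Val): 5.7 per 1000.
Lowest frequency is 5.7 at codon 4.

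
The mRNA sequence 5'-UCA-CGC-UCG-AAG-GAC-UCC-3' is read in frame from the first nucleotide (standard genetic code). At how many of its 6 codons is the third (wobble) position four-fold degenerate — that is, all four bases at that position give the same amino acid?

4

Codon 1 UCA (Ser): third position 4-fold.
Codon 2 CGC (Arg): third position 4-fold.
Codon 3 UCG (Ser): third position 4-fold.
Codon 4 AAG (Lys): third position 2-fold.
Codon 5 GAC (Asp): third position 2-fold.
Codon 6 UCC (Ser): third position 4-fold.
Four-fold degenerate third positions: 4.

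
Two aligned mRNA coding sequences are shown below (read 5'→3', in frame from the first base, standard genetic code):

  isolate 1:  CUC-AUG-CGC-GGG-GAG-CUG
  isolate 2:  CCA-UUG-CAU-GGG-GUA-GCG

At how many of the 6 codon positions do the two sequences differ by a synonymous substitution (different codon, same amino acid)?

Codon 1: CUC Leu / CCA Pro — nonsynonymous.
Codon 2: AUG Met / UUG Leu — nonsynonymous.
Codon 3: CGC Arg / CAU His — nonsynonymous.
Codon 4: GGG Gly / GGG Gly — identical.
Codon 5: GAG Glu / GUA Val — nonsynonymous.
Codon 6: CUG Leu / GCG Ala — nonsynonymous.
Synonymous differences: 0.

0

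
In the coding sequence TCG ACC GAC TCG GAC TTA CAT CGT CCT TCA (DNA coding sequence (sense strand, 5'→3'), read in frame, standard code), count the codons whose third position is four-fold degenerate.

6

Codon 1 TCG (Ser): third position 4-fold.
Codon 2 ACC (Thr): third position 4-fold.
Codon 3 GAC (Asp): third position 2-fold.
Codon 4 TCG (Ser): third position 4-fold.
Codon 5 GAC (Asp): third position 2-fold.
Codon 6 TTA (Leu): third position 2-fold.
Codon 7 CAT (His): third position 2-fold.
Codon 8 CGT (Arg): third position 4-fold.
Codon 9 CCT (Pro): third position 4-fold.
Codon 10 TCA (Ser): third position 4-fold.
Four-fold degenerate third positions: 6.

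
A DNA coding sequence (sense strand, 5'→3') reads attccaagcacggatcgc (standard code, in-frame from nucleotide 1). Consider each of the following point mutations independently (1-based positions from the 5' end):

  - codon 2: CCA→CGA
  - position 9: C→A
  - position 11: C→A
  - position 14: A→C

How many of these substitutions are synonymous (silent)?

Codon 2: CCA (Pro) → CGA (Arg) — missense.
Codon 3: AGC (Ser) → AGA (Arg) — missense.
Codon 4: ACG (Thr) → AAG (Lys) — missense.
Codon 5: GAT (Asp) → GCT (Ala) — missense.
Synonymous: 0 of 4.

0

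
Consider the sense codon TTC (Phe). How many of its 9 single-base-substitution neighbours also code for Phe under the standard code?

Position 1: none → 0 synonymous.
Position 2: none → 0 synonymous.
Position 3: TTT → 1 synonymous.
Total: 0 + 0 + 1 = 1.

1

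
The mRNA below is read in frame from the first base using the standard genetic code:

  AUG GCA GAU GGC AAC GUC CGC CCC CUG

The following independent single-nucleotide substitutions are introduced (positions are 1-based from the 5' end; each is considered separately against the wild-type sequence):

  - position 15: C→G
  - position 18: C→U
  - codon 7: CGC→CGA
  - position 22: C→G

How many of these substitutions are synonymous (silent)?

2

Codon 5: AAC (Asn) → AAG (Lys) — missense.
Codon 6: GUC (Val) → GUU (Val) — synonymous.
Codon 7: CGC (Arg) → CGA (Arg) — synonymous.
Codon 8: CCC (Pro) → GCC (Ala) — missense.
Synonymous: 2 of 4.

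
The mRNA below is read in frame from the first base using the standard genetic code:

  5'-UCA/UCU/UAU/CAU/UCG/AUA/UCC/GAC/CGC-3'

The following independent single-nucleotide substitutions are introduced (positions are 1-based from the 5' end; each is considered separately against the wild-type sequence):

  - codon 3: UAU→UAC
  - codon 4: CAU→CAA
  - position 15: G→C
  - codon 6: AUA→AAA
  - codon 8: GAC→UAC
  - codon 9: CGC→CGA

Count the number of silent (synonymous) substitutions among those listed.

3

Codon 3: UAU (Tyr) → UAC (Tyr) — synonymous.
Codon 4: CAU (His) → CAA (Gln) — missense.
Codon 5: UCG (Ser) → UCC (Ser) — synonymous.
Codon 6: AUA (Ile) → AAA (Lys) — missense.
Codon 8: GAC (Asp) → UAC (Tyr) — missense.
Codon 9: CGC (Arg) → CGA (Arg) — synonymous.
Synonymous: 3 of 6.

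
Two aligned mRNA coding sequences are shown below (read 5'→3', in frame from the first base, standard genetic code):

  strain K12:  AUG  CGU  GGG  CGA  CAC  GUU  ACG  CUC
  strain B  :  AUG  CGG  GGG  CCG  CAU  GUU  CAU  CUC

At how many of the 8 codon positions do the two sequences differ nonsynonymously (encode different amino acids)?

2

Codon 1: AUG Met / AUG Met — identical.
Codon 2: CGU Arg / CGG Arg — synonymous.
Codon 3: GGG Gly / GGG Gly — identical.
Codon 4: CGA Arg / CCG Pro — nonsynonymous.
Codon 5: CAC His / CAU His — synonymous.
Codon 6: GUU Val / GUU Val — identical.
Codon 7: ACG Thr / CAU His — nonsynonymous.
Codon 8: CUC Leu / CUC Leu — identical.
Nonsynonymous differences: 2.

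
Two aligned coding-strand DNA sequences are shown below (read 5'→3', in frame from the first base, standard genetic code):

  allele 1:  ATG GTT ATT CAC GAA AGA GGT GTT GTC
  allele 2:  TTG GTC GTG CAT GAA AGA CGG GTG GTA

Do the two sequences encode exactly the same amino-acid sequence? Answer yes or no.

Codon 1: ATG Met / TTG Leu — nonsynonymous.
Codon 2: GTT Val / GTC Val — synonymous.
Codon 3: ATT Ile / GTG Val — nonsynonymous.
Codon 4: CAC His / CAT His — synonymous.
Codon 5: GAA Glu / GAA Glu — identical.
Codon 6: AGA Arg / AGA Arg — identical.
Codon 7: GGT Gly / CGG Arg — nonsynonymous.
Codon 8: GTT Val / GTG Val — synonymous.
Codon 9: GTC Val / GTA Val — synonymous.
Nonsynonymous differences: 3 → different protein.

no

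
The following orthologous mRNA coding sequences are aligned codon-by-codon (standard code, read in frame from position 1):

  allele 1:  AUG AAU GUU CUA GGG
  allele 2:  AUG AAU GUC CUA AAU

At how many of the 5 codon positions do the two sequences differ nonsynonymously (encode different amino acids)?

1

Codon 1: AUG Met / AUG Met — identical.
Codon 2: AAU Asn / AAU Asn — identical.
Codon 3: GUU Val / GUC Val — synonymous.
Codon 4: CUA Leu / CUA Leu — identical.
Codon 5: GGG Gly / AAU Asn — nonsynonymous.
Nonsynonymous differences: 1.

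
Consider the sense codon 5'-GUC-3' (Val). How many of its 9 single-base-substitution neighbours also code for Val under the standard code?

Position 1: none → 0 synonymous.
Position 2: none → 0 synonymous.
Position 3: GUU, GUA, GUG → 3 synonymous.
Total: 0 + 0 + 3 = 3.

3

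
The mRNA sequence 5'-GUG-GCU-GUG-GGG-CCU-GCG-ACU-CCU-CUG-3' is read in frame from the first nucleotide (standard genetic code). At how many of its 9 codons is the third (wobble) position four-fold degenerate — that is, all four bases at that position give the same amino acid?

Codon 1 GUG (Val): third position 4-fold.
Codon 2 GCU (Ala): third position 4-fold.
Codon 3 GUG (Val): third position 4-fold.
Codon 4 GGG (Gly): third position 4-fold.
Codon 5 CCU (Pro): third position 4-fold.
Codon 6 GCG (Ala): third position 4-fold.
Codon 7 ACU (Thr): third position 4-fold.
Codon 8 CCU (Pro): third position 4-fold.
Codon 9 CUG (Leu): third position 4-fold.
Four-fold degenerate third positions: 9.

9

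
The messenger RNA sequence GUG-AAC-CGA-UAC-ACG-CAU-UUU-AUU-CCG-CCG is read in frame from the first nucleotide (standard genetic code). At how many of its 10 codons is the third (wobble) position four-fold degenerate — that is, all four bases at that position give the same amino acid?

5

Codon 1 GUG (Val): third position 4-fold.
Codon 2 AAC (Asn): third position 2-fold.
Codon 3 CGA (Arg): third position 4-fold.
Codon 4 UAC (Tyr): third position 2-fold.
Codon 5 ACG (Thr): third position 4-fold.
Codon 6 CAU (His): third position 2-fold.
Codon 7 UUU (Phe): third position 2-fold.
Codon 8 AUU (Ile): third position 3-fold.
Codon 9 CCG (Pro): third position 4-fold.
Codon 10 CCG (Pro): third position 4-fold.
Four-fold degenerate third positions: 5.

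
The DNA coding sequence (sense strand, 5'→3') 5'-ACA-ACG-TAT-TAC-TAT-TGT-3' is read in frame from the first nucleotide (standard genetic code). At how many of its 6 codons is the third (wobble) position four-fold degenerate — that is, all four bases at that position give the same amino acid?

Codon 1 ACA (Thr): third position 4-fold.
Codon 2 ACG (Thr): third position 4-fold.
Codon 3 TAT (Tyr): third position 2-fold.
Codon 4 TAC (Tyr): third position 2-fold.
Codon 5 TAT (Tyr): third position 2-fold.
Codon 6 TGT (Cys): third position 2-fold.
Four-fold degenerate third positions: 2.

2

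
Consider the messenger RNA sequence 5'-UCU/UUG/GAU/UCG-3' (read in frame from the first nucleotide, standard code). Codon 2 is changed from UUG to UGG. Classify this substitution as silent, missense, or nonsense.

missense

Position 5 falls in codon 2: UUG → Leu.
After the substitution the codon is UGG → Trp.
Leu ≠ Trp, so this is a missense mutation.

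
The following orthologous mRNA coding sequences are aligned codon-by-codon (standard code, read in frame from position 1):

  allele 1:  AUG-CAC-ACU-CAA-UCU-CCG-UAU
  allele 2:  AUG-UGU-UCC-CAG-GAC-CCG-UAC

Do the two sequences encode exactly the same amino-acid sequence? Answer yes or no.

Codon 1: AUG Met / AUG Met — identical.
Codon 2: CAC His / UGU Cys — nonsynonymous.
Codon 3: ACU Thr / UCC Ser — nonsynonymous.
Codon 4: CAA Gln / CAG Gln — synonymous.
Codon 5: UCU Ser / GAC Asp — nonsynonymous.
Codon 6: CCG Pro / CCG Pro — identical.
Codon 7: UAU Tyr / UAC Tyr — synonymous.
Nonsynonymous differences: 3 → different protein.

no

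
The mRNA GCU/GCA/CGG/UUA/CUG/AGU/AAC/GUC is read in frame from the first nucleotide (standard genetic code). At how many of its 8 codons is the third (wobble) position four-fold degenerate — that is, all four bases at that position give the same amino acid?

Codon 1 GCU (Ala): third position 4-fold.
Codon 2 GCA (Ala): third position 4-fold.
Codon 3 CGG (Arg): third position 4-fold.
Codon 4 UUA (Leu): third position 2-fold.
Codon 5 CUG (Leu): third position 4-fold.
Codon 6 AGU (Ser): third position 2-fold.
Codon 7 AAC (Asn): third position 2-fold.
Codon 8 GUC (Val): third position 4-fold.
Four-fold degenerate third positions: 5.

5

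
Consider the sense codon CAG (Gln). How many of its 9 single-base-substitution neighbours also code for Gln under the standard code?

Position 1: none → 0 synonymous.
Position 2: none → 0 synonymous.
Position 3: CAA → 1 synonymous.
Total: 0 + 0 + 1 = 1.

1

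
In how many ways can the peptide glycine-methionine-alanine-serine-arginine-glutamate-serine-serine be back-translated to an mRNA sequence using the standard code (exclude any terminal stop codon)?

41472

Gly: 4 codons.
Met: 1 codon.
Ala: 4 codons.
Ser: 6 codons.
Arg: 6 codons.
Glu: 2 codons.
Ser: 6 codons.
Ser: 6 codons.
4 × 1 × 4 × 6 × 6 × 2 × 6 × 6 = 41472.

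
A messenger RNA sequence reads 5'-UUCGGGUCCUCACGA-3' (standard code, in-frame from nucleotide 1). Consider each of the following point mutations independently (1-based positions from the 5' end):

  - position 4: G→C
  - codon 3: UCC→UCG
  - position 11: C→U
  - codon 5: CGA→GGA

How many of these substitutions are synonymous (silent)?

Codon 2: GGG (Gly) → CGG (Arg) — missense.
Codon 3: UCC (Ser) → UCG (Ser) — synonymous.
Codon 4: UCA (Ser) → UUA (Leu) — missense.
Codon 5: CGA (Arg) → GGA (Gly) — missense.
Synonymous: 1 of 4.

1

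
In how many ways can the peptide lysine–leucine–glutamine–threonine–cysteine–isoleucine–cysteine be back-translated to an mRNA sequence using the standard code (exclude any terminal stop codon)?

Lys: 2 codons.
Leu: 6 codons.
Gln: 2 codons.
Thr: 4 codons.
Cys: 2 codons.
Ile: 3 codons.
Cys: 2 codons.
2 × 6 × 2 × 4 × 2 × 3 × 2 = 1152.

1152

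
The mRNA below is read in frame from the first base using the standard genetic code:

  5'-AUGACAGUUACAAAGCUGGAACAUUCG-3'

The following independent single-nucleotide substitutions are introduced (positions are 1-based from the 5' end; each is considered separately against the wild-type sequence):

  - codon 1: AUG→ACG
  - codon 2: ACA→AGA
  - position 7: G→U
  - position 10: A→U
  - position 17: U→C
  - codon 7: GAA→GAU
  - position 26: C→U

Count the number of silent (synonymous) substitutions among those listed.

0

Codon 1: AUG (Met) → ACG (Thr) — missense.
Codon 2: ACA (Thr) → AGA (Arg) — missense.
Codon 3: GUU (Val) → UUU (Phe) — missense.
Codon 4: ACA (Thr) → UCA (Ser) — missense.
Codon 6: CUG (Leu) → CCG (Pro) — missense.
Codon 7: GAA (Glu) → GAU (Asp) — missense.
Codon 9: UCG (Ser) → UUG (Leu) — missense.
Synonymous: 0 of 7.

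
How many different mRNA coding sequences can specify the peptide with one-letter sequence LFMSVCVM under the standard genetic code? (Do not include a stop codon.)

2304

Leu: 6 codons.
Phe: 2 codons.
Met: 1 codon.
Ser: 6 codons.
Val: 4 codons.
Cys: 2 codons.
Val: 4 codons.
Met: 1 codon.
6 × 2 × 1 × 6 × 4 × 2 × 4 × 1 = 2304.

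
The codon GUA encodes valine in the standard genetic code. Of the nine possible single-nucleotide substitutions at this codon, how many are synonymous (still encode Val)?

Position 1: none → 0 synonymous.
Position 2: none → 0 synonymous.
Position 3: GUU, GUC, GUG → 3 synonymous.
Total: 0 + 0 + 3 = 3.

3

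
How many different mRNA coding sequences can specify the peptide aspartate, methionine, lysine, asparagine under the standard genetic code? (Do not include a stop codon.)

Asp: 2 codons.
Met: 1 codon.
Lys: 2 codons.
Asn: 2 codons.
2 × 1 × 2 × 2 = 8.

8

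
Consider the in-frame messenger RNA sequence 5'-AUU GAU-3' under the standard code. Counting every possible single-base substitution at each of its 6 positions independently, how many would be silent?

3

Codon 1 (AUU, Ile): 2 synonymous substitutions.
Codon 2 (GAU, Asp): 1 synonymous substitution.
Total: 2 + 1 = 3.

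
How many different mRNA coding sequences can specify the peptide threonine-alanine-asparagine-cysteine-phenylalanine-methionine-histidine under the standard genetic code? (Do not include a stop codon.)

Thr: 4 codons.
Ala: 4 codons.
Asn: 2 codons.
Cys: 2 codons.
Phe: 2 codons.
Met: 1 codon.
His: 2 codons.
4 × 4 × 2 × 2 × 2 × 1 × 2 = 256.

256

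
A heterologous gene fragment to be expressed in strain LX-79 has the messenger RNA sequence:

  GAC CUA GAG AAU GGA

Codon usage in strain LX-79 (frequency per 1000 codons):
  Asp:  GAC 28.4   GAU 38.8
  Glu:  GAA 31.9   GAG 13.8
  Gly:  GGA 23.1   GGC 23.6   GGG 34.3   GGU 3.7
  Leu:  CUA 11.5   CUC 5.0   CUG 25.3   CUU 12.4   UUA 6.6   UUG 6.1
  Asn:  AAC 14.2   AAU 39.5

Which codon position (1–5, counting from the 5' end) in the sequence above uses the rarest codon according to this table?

2

Codon 1 GAC (Asp): 28.4 per 1000.
Codon 2 CUA (Leu): 11.5 per 1000.
Codon 3 GAG (Glu): 13.8 per 1000.
Codon 4 AAU (Asn): 39.5 per 1000.
Codon 5 GGA (Gly): 23.1 per 1000.
Lowest frequency is 11.5 at codon 2.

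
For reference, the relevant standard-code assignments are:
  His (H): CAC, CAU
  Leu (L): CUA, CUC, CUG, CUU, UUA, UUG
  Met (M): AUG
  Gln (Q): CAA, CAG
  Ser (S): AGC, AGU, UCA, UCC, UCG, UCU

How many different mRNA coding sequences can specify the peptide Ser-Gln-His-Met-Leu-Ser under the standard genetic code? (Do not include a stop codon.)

864

Ser: 6 codons.
Gln: 2 codons.
His: 2 codons.
Met: 1 codon.
Leu: 6 codons.
Ser: 6 codons.
6 × 2 × 2 × 1 × 6 × 6 = 864.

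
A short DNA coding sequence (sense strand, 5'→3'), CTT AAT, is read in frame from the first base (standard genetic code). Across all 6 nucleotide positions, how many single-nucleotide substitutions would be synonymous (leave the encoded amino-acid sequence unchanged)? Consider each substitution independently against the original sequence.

Codon 1 (CTT, Leu): 3 synonymous substitutions.
Codon 2 (AAT, Asn): 1 synonymous substitution.
Total: 3 + 1 = 4.

4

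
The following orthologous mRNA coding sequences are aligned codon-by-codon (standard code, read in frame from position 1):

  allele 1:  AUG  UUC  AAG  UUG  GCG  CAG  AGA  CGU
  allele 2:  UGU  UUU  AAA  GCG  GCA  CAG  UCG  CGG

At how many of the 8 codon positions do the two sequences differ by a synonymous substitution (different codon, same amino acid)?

4

Codon 1: AUG Met / UGU Cys — nonsynonymous.
Codon 2: UUC Phe / UUU Phe — synonymous.
Codon 3: AAG Lys / AAA Lys — synonymous.
Codon 4: UUG Leu / GCG Ala — nonsynonymous.
Codon 5: GCG Ala / GCA Ala — synonymous.
Codon 6: CAG Gln / CAG Gln — identical.
Codon 7: AGA Arg / UCG Ser — nonsynonymous.
Codon 8: CGU Arg / CGG Arg — synonymous.
Synonymous differences: 4.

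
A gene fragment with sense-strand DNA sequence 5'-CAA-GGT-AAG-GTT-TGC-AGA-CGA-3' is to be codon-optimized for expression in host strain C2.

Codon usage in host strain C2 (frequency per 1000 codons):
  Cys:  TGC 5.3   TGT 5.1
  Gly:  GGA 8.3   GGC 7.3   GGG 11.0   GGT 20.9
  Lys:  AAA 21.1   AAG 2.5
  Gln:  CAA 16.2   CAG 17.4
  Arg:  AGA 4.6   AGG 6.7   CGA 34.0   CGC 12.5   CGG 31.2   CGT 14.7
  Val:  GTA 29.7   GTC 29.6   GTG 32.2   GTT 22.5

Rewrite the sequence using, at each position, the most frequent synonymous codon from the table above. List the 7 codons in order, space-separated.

CAG GGT AAA GTG TGC CGA CGA

Codon 1 (Gln): best is CAG at 17.4.
Codon 2 (Gly): best is GGT at 20.9.
Codon 3 (Lys): best is AAA at 21.1.
Codon 4 (Val): best is GTG at 32.2.
Codon 5 (Cys): best is TGC at 5.3.
Codon 6 (Arg): best is CGA at 34.0.
Codon 7 (Arg): best is CGA at 34.0.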